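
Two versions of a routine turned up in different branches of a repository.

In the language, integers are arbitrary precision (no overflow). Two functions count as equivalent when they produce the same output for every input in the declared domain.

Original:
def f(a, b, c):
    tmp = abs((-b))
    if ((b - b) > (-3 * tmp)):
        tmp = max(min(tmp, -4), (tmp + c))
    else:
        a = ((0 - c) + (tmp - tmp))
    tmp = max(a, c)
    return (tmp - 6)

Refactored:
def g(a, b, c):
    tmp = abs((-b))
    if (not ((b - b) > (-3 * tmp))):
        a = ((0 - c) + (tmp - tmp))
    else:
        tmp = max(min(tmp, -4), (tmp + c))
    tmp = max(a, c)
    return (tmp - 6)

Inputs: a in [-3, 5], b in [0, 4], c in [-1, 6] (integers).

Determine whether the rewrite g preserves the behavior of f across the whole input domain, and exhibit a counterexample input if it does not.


Although boolean connective usage differs, 360/360 inputs agree.
verdict: equivalent


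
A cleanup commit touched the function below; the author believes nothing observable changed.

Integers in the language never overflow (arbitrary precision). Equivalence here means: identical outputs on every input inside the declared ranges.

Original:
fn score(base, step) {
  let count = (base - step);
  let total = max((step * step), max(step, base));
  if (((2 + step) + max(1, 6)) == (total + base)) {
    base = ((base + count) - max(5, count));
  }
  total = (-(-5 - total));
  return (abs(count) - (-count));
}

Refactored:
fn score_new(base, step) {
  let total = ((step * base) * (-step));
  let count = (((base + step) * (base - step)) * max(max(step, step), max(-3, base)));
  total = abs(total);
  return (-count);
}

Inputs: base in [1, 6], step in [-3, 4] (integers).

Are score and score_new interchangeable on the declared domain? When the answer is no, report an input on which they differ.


Evaluate both at base=1, step=-2.
score: count = 3; total = 4; (((2 + step) + max(1, 6)) == (total + base)) -> false; total = 9; return 6
score_new: total = -4; count = -3; total = 4; return 3
6 vs 3 — the two versions disagree here.
verdict: not equivalent; witness: base=1, step=-2


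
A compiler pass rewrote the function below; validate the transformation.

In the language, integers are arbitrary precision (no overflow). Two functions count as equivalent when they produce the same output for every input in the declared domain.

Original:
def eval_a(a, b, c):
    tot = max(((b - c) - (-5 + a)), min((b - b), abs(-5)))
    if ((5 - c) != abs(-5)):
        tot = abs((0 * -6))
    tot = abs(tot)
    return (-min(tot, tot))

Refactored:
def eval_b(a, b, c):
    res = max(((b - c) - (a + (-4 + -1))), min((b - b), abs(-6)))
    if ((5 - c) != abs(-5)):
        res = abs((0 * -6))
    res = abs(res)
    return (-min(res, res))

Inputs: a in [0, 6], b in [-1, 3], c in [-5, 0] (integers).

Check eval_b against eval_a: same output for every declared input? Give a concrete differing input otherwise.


Equivalent. Although `-5` became `-6`, no input in the stated domain can expose it.
Checked all 210 inputs in the declared domain: the outputs agree on every one.
Spot check at a=0, b=0, c=-3 — eval_a: tot = 8; ((5 - c) != abs(-5)) -> true; tot = 0; tot = 0; return 0. eval_b: res = 8; ((5 - c) != abs(-5)) -> true; res = 0; res = 0; return 0. Both give 0.
verdict: equivalent


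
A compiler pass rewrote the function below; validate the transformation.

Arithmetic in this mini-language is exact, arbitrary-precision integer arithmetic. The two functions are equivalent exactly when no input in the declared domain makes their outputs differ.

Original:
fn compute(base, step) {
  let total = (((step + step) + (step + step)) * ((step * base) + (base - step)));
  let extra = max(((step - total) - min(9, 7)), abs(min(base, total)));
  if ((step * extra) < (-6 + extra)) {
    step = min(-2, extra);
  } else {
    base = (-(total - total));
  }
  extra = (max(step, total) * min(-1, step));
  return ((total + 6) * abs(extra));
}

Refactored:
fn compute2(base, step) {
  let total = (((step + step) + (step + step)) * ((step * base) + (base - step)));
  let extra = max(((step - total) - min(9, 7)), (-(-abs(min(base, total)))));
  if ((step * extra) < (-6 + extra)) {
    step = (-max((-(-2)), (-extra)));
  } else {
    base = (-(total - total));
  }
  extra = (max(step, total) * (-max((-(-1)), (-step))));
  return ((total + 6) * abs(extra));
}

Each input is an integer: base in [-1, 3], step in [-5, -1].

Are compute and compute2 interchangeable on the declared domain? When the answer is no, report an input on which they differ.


The two versions differ — the changes include min/max/abs usage differs.
As a probe, take base=-1, step=-4: compute runs total=-112, then extra=112, then ((step * extra) < (-6 + extra)) is true, then step=-2, then extra=4, then returns -424; compute2 runs total=-112, then extra=112, then ((step * extra) < (-6 + extra)) is true, then step=-2, then extra=4, then returns -424; both end at -424.
Across all 25 domain points the two functions coincide.
verdict: equivalent


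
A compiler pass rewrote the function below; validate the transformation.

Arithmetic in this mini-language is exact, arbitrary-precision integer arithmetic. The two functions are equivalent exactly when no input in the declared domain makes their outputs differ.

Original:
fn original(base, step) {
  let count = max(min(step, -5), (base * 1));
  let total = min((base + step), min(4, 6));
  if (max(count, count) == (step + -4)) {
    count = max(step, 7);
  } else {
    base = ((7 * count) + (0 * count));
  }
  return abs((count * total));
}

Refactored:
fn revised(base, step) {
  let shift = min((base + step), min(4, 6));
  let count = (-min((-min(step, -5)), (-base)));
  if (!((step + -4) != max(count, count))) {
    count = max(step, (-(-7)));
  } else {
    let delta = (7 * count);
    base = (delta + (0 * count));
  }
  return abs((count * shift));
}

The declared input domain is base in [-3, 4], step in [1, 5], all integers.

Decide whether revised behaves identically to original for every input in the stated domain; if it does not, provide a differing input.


Equivalent — the differences include arithmetic usage differs, plus min/max/abs usage differs, plus local variable names differ, plus statement counts differ, plus constant usage differs, plus comparison usage differs, plus boolean connective usage differs, yet no declared input distinguishes the two.
As a probe, take base=4, step=2: original runs count becomes 4; next total becomes 4; next (max(count, count) == (step + -4)) evaluates to false; next base becomes 28; next final value 16; revised runs shift becomes 4; next count becomes 4; next (!((step + -4) != max(count, count))) evaluates to false; next delta becomes 28; next base becomes 28; next final value 16; both end at 16.
Checked all 40 inputs in the declared domain: the outputs agree on every one.
verdict: equivalent


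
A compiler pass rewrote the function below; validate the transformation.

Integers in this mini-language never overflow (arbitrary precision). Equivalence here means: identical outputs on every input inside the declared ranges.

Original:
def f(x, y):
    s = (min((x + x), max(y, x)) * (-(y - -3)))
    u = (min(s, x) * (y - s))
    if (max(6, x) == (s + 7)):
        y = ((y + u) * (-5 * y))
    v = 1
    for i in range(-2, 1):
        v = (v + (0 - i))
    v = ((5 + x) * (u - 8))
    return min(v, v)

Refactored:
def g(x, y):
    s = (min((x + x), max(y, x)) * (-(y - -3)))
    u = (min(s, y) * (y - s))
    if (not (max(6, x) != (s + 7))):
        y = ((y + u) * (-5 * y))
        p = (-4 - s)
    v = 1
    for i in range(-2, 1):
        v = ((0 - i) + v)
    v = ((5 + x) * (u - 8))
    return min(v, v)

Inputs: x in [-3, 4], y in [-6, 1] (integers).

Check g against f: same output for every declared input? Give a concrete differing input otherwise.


Not equivalent: x=-3, y=-2 separates them (32 vs 16).
f: s becomes 6; next u becomes 24; next (max(6, x) == (s + 7)) evaluates to false; next v becomes 1; next at i=-2:; next v becomes 3; next at i=-1:; next v becomes 4; next at i=0:; next v becomes 4; next v becomes 32; next final value 32
g: s becomes 6; next u becomes 16; next (not (max(6, x) != (s + 7))) evaluates to false; next v becomes 1; next at i=-2:; next v becomes 3; next at i=-1:; next v becomes 4; next at i=0:; next v becomes 4; next v becomes 16; next final value 16
verdict: not equivalent; witness: x=-3, y=-2


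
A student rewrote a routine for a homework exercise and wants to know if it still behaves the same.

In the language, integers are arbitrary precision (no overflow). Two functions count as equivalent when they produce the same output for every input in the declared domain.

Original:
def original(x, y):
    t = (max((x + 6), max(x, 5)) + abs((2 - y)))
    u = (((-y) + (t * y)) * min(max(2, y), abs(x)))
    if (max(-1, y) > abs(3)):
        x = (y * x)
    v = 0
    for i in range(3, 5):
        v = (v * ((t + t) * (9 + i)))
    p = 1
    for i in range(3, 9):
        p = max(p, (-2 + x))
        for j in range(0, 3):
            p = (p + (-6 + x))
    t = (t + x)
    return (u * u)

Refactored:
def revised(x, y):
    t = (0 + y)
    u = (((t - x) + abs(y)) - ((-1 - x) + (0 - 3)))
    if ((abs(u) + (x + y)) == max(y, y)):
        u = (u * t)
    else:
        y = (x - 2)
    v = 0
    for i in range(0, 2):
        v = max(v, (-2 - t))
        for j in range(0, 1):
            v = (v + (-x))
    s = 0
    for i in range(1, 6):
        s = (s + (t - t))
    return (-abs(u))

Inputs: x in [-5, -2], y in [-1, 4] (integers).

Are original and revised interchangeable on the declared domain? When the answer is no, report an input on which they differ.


Run the pair on x=-5, y=-1.
original: t=8, then u=-14, then (max(-1, y) > abs(3)) is false, then v=0, then (i=3), then v=0, then (i=4), then v=0, then p=1, then (i=3), then p=1, then (j=0), then p=-10, then (j=1), then p=-21, then (j=2), then p=-32, then (i=4), then p=-7, then (j=0), then p=-18, then (j=1), then p=-29, then (j=2), then p=-40, then (i=5), then p=-7, then (j=0), then p=-18, then (j=1), then p=-29, then (j=2), then p=-40, then (i=6), then p=-7, then (j=0), then p=-18, then (j=1), then p=-29, then (j=2), then p=-40, then (i=7), then p=-7, then (j=0), then p=-18, then (j=1), then p=-29, then (j=2), then p=-40, then (i=8), then p=-7, then (j=0), then p=-18, then (j=1), then p=-29, then (j=2), then p=-40, then t=3, then returns 196
revised: t=-1, then u=4, then ((abs(u) + (x + y)) == max(y, y)) is false, then y=-7, then v=0, then (i=0), then v=0, then (j=0), then v=5, then (i=1), then v=5, then (j=0), then v=10, then s=0, then (i=1), then s=0, then (i=2), then s=0, then (i=3), then s=0, then (i=4), then s=0, then (i=5), then s=0, then returns -4
196 != -4, so the rewrite changes behavior.
verdict: not equivalent; witness: x=-5, y=-1


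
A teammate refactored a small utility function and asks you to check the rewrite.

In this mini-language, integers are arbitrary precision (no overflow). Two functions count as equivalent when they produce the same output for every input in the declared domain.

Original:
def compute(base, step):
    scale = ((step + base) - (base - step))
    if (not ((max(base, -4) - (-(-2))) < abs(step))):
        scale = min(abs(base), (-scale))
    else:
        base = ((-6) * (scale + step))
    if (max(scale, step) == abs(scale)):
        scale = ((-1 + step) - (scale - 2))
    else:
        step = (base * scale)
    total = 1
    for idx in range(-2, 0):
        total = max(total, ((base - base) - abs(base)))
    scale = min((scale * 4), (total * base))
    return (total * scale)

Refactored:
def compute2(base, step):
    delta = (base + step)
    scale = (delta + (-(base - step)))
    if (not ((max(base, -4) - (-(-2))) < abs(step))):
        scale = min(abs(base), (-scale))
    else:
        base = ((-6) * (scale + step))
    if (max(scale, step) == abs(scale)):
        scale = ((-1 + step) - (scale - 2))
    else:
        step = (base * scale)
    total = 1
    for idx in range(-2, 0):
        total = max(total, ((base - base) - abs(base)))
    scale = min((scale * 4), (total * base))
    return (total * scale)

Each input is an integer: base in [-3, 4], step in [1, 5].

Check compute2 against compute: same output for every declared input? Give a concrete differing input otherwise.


Comparing the listings, the differences include: arithmetic usage differs, statement counts differ, local variable names differ.
One worked example (base=3, step=1) — compute: scale := 2 | (not ((max(base, -4) - (-(-2))) < abs(step))): true | scale := -2 | (max(scale, step) == abs(scale)): false | step := -6 | total := 1 | iter idx=-2: | total := 1 | iter idx=-1: | total := 1 | scale := -8 | result -8; compute2: delta := 4 | scale := 2 | (not ((max(base, -4) - (-(-2))) < abs(step))): true | scale := -2 | (max(scale, step) == abs(scale)): false | step := -6 | total := 1 | iter idx=-2: | total := 1 | iter idx=-1: | total := 1 | scale := -8 | result -8; agreement on -8.
Across all 40 domain points the two functions coincide.
verdict: equivalent


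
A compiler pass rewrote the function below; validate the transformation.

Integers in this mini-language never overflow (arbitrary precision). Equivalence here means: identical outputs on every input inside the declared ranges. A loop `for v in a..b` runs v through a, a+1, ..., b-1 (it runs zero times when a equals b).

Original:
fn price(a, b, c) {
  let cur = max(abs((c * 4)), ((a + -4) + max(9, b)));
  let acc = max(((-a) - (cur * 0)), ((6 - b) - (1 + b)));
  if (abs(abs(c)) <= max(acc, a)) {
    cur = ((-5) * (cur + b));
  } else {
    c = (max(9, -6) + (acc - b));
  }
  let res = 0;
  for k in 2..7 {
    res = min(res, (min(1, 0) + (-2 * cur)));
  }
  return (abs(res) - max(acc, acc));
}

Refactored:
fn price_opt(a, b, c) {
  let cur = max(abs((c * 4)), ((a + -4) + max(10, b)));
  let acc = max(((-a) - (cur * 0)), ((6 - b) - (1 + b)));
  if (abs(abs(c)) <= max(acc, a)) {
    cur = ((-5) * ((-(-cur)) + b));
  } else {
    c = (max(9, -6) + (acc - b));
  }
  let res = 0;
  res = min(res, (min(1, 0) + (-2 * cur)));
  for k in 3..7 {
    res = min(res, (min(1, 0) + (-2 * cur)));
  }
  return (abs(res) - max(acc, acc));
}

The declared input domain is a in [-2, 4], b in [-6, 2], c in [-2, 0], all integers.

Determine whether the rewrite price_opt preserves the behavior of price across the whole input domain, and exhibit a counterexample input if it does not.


Take a=-2, b=-6, c=0.
price: cur becomes 3; next acc becomes 17; next (abs(abs(c)) <= max(acc, a)) evaluates to true; next cur becomes 15; next res becomes 0; next at k=2:; next res becomes -30; next at k=3:; next res becomes -30; next at k=4:; next res becomes -30; next at k=5:; next res becomes -30; next at k=6:; next res becomes -30; next final value 13
price_opt: cur becomes 4; next acc becomes 17; next (abs(abs(c)) <= max(acc, a)) evaluates to true; next cur becomes 10; next res becomes 0; next res becomes -20; next at k=3:; next res becomes -20; next at k=4:; next res becomes -20; next at k=5:; next res becomes -20; next at k=6:; next res becomes -20; next final value 3
13 against 3: the behavior changed.
verdict: not equivalent; witness: a=-2, b=-6, c=0


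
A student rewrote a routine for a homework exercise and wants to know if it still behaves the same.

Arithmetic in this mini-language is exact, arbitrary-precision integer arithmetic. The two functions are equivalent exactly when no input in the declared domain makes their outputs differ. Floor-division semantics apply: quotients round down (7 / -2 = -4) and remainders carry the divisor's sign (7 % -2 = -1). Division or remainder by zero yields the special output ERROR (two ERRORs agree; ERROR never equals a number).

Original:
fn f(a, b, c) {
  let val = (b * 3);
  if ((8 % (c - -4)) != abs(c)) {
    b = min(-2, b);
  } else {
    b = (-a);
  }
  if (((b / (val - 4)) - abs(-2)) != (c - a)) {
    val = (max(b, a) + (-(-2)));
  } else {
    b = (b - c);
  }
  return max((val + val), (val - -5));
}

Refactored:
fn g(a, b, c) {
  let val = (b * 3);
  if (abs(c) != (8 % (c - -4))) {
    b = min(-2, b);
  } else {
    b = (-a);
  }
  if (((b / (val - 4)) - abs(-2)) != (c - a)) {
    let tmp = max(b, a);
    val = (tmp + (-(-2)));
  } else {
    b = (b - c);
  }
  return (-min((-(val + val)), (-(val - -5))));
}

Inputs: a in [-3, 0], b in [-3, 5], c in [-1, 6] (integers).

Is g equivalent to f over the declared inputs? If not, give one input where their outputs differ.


The two are interchangeable: local variable names differ, plus min/max/abs usage differs, plus statement counts differ, and every declared input agrees.
As a probe, take a=-1, b=-2, c=2: f runs val=-6, then ((8 % (c - -4)) != abs(c)) is false, then b=1, then (((b / (val - 4)) - abs(-2)) != (c - a)) is true, then val=3, then returns 8; g runs val=-6, then (abs(c) != (8 % (c - -4))) is false, then b=1, then (((b / (val - 4)) - abs(-2)) != (c - a)) is true, then tmp=1, then val=3, then returns 8; both end at 8.
An exhaustive pass over the 288 declared inputs shows identical outputs.
verdict: equivalent


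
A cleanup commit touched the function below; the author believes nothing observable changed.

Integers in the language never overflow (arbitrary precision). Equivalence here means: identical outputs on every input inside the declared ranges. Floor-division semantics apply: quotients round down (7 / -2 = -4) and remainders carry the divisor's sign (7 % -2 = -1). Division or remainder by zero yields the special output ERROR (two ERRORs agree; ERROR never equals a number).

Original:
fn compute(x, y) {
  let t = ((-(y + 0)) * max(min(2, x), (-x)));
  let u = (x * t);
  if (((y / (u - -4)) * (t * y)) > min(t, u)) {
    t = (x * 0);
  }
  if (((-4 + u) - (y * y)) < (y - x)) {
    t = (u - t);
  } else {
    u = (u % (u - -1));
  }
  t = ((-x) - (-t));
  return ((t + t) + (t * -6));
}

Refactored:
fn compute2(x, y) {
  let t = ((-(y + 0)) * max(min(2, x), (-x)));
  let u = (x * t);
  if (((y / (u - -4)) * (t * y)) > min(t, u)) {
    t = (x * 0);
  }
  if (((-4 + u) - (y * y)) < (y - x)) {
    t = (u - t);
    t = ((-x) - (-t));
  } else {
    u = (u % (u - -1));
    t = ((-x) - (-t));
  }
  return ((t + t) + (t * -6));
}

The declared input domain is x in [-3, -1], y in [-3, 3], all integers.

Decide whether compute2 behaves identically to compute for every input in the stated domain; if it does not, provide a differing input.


The two versions differ — the changes include statement counts differ, plus arithmetic usage differs.
One worked example (x=-3, y=1) — compute: t=-3, then u=9, then (((y / (u - -4)) * (t * y)) > min(t, u)) is true, then t=0, then (((-4 + u) - (y * y)) < (y - x)) is false, then u=9, then t=3, then returns -12; compute2: t=-3, then u=9, then (((y / (u - -4)) * (t * y)) > min(t, u)) is true, then t=0, then (((-4 + u) - (y * y)) < (y - x)) is false, then u=9, then t=3, then returns -12; agreement on -12.
Across all 21 domain points the two functions coincide.
verdict: equivalent


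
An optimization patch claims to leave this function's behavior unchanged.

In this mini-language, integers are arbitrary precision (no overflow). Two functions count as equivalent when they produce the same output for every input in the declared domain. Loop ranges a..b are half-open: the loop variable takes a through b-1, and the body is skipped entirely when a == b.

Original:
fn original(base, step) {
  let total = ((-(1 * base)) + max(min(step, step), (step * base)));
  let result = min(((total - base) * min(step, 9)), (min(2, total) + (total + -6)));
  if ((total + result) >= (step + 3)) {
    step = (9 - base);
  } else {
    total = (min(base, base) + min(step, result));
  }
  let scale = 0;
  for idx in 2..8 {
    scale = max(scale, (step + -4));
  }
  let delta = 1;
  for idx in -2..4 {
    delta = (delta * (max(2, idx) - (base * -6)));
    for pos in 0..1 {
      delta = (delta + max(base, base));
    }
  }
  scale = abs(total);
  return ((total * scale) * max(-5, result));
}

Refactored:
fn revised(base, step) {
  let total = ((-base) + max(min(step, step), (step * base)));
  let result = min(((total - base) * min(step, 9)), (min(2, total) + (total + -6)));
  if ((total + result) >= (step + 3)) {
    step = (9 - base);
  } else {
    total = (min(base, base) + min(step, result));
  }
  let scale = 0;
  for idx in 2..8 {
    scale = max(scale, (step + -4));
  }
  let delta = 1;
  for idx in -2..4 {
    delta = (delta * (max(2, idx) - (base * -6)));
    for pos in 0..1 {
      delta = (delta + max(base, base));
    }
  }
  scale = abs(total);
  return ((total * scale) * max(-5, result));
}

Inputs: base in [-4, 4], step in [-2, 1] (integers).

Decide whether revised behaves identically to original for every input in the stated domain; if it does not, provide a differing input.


The two versions differ — the changes include arithmetic usage differs, and constant usage differs.
Tracing base=0, step=-1: original: total=0, then result=-6, then ((total + result) >= (step + 3)) is false, then total=-6, then scale=0, then (idx=2), then scale=0, then (idx=3), then scale=0, then (idx=4), then scale=0, then (idx=5), then scale=0, then (idx=6), then scale=0, then (idx=7), then scale=0, then delta=1, then (idx=-2), then delta=2, then (pos=0), then delta=2, then (idx=-1), then delta=4, then (pos=0), then delta=4, then (idx=0), then delta=8, then (pos=0), then delta=8, then (idx=1), then delta=16, then (pos=0), then delta=16, then (idx=2), then delta=32, then (pos=0), then delta=32, then (idx=3), then delta=96, then (pos=0), then delta=96, then scale=6, then returns 180 | revised: total=0, then result=-6, then ((total + result) >= (step + 3)) is false, then total=-6, then scale=0, then (idx=2), then scale=0, then (idx=3), then scale=0, then (idx=4), then scale=0, then (idx=5), then scale=0, then (idx=6), then scale=0, then (idx=7), then scale=0, then delta=1, then (idx=-2), then delta=2, then (pos=0), then delta=2, then (idx=-1), then delta=4, then (pos=0), then delta=4, then (idx=0), then delta=8, then (pos=0), then delta=8, then (idx=1), then delta=16, then (pos=0), then delta=16, then (idx=2), then delta=32, then (pos=0), then delta=32, then (idx=3), then delta=96, then (pos=0), then delta=96, then scale=6, then returns 180 — matching result 180.
Checked all 36 inputs in the declared domain: the outputs agree on every one.
verdict: equivalent


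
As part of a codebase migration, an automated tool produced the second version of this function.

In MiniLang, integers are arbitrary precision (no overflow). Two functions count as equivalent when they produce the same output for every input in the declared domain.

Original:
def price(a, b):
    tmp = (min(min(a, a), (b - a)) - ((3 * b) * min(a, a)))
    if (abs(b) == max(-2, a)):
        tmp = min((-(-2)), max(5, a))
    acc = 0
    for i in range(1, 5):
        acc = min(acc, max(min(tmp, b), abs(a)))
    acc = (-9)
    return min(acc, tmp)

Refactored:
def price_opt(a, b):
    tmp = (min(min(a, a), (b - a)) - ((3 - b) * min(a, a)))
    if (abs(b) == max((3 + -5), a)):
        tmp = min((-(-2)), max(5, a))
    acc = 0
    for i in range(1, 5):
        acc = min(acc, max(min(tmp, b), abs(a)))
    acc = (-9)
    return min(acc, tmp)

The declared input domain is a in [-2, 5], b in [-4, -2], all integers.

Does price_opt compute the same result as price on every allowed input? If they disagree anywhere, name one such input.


Take a=-2, b=-4.
price: tmp becomes -26; next (abs(b) == max(-2, a)) evaluates to false; next acc becomes 0; next at i=1:; next acc becomes 0; next at i=2:; next acc becomes 0; next at i=3:; next acc becomes 0; next at i=4:; next acc becomes 0; next acc becomes -9; next final value -26
price_opt: tmp becomes 12; next (abs(b) == max((3 + -5), a)) evaluates to false; next acc becomes 0; next at i=1:; next acc becomes 0; next at i=2:; next acc becomes 0; next at i=3:; next acc becomes 0; next at i=4:; next acc becomes 0; next acc becomes -9; next final value -9
-26 != -9, so the rewrite changes behavior.
verdict: not equivalent; witness: a=-2, b=-4


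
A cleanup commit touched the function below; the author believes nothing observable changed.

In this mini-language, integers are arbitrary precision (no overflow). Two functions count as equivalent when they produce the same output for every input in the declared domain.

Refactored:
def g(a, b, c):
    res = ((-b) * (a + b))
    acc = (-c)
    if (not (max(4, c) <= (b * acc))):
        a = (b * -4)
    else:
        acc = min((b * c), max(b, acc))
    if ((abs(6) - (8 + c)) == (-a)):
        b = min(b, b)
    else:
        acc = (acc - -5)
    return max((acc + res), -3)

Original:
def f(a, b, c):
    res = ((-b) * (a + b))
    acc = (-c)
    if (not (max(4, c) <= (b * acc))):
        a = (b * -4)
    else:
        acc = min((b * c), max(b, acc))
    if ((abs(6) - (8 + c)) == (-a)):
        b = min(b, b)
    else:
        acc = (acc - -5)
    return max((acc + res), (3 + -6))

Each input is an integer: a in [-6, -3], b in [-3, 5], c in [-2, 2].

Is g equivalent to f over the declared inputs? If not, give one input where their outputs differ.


Although constant usage differs; and arithmetic usage differs, 180/180 inputs agree.
verdict: equivalent


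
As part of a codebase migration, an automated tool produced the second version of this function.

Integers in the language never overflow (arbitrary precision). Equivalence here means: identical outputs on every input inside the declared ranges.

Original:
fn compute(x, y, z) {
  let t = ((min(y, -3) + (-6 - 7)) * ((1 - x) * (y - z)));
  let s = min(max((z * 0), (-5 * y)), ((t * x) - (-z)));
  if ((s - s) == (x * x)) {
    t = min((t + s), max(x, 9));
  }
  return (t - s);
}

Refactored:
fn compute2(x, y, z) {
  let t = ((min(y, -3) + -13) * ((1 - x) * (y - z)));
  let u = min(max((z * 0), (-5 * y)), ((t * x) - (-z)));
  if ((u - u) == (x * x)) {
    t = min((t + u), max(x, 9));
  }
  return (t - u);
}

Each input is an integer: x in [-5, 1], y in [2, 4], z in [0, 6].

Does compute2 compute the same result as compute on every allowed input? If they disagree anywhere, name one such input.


Behavior is preserved: although local variable names differ; arithmetic usage differs; constant usage differs, the outputs never diverge.
As a probe, take x=-4, y=2, z=6: compute runs t=320, then s=-1274, then ((s - s) == (x * x)) is false, then returns 1594; compute2 runs t=320, then u=-1274, then ((u - u) == (x * x)) is false, then returns 1594; both end at 1594.
An exhaustive pass over the 147 declared inputs shows identical outputs.
verdict: equivalent


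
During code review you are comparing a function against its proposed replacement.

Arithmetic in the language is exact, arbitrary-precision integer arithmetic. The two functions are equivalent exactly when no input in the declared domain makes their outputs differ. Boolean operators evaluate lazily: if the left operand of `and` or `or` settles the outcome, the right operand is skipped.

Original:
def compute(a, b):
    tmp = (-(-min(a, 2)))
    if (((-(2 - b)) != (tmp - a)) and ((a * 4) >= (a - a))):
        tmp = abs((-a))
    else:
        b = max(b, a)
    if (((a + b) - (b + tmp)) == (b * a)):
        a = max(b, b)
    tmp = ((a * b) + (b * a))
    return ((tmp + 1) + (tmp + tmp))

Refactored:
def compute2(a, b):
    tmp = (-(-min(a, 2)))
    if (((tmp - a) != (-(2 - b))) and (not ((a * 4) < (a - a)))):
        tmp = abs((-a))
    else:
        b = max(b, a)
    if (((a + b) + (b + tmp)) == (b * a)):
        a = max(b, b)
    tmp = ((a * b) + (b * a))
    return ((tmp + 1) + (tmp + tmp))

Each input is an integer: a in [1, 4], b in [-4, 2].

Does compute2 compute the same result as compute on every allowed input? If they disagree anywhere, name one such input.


Consider the input a=1, b=-2.
compute: tmp becomes 1; next (((-(2 - b)) != (tmp - a)) and ((a * 4) >= (a - a))) evaluates to true; next tmp becomes 1; next (((a + b) - (b + tmp)) == (b * a)) evaluates to false; next tmp becomes -4; next final value -11
compute2: tmp becomes 1; next (((tmp - a) != (-(2 - b))) and (not ((a * 4) < (a - a)))) evaluates to true; next tmp becomes 1; next (((a + b) + (b + tmp)) == (b * a)) evaluates to true; next a becomes -2; next tmp becomes 8; next final value 25
-11 vs 25 — the two versions disagree here.
verdict: not equivalent; witness: a=1, b=-2


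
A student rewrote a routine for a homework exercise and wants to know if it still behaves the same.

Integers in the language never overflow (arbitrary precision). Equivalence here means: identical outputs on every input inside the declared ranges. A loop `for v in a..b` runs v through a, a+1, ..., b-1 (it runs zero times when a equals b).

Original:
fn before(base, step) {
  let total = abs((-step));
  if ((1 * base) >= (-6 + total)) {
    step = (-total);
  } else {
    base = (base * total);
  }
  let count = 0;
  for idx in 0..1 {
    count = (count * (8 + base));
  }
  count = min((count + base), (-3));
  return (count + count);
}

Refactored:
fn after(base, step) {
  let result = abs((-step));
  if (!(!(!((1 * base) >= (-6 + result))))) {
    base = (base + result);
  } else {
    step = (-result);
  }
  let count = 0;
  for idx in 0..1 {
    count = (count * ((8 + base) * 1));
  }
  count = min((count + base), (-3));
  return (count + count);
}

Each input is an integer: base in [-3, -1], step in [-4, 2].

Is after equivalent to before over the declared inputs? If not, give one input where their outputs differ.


Not equivalent: base=-3, step=-4 separates them (-24 vs -6).
before: total := 4 | ((1 * base) >= (-6 + total)): false | base := -12 | count := 0 | iter idx=0: | count := 0 | count := -12 | result -24
after: result := 4 | (!(!(!((1 * base) >= (-6 + result))))): true | base := 1 | count := 0 | iter idx=0: | count := 0 | count := -3 | result -6
verdict: not equivalent; witness: base=-3, step=-4


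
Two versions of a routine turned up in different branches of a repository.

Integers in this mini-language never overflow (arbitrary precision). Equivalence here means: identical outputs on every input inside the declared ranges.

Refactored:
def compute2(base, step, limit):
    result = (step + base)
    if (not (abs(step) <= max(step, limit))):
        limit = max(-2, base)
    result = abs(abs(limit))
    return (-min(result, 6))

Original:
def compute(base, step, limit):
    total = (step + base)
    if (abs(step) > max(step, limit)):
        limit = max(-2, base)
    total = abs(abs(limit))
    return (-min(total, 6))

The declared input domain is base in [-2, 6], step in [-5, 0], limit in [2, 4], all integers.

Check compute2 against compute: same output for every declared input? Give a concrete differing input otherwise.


Equivalent — the differences include local variable names differ, boolean connective usage differs, comparison usage differs, yet no declared input distinguishes the two.
Spot check at base=1, step=-2, limit=3 — compute: total=-1, then (abs(step) > max(step, limit)) is false, then total=3, then returns -3. compute2: result=-1, then (not (abs(step) <= max(step, limit))) is false, then result=3, then returns -3. Both give -3.
Sweeping the whole domain (162 inputs) finds no disagreement.
verdict: equivalent


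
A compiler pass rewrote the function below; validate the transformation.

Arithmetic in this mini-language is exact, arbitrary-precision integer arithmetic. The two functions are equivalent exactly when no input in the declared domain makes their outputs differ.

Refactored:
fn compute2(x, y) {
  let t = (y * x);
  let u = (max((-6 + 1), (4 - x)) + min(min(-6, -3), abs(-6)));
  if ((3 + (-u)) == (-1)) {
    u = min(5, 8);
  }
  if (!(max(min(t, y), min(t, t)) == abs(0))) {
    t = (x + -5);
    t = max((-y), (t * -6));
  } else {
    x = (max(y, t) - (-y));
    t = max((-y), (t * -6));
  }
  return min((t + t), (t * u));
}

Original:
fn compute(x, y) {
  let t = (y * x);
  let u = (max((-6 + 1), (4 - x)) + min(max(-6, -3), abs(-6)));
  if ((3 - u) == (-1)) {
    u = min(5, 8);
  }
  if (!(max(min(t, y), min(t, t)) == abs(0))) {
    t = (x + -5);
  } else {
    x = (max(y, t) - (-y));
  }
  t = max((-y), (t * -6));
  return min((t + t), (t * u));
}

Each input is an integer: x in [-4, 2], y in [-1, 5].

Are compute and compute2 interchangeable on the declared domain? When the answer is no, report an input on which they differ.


Take x=-3, y=-1.
compute: t = 3; u = 4; ((3 - u) == (-1)) -> true; u = 5; (!(max(min(t, y), min(t, t)) == abs(0))) -> true; t = -8; t = 48; return 96
compute2: t = 3; u = 1; ((3 + (-u)) == (-1)) -> false; (!(max(min(t, y), min(t, t)) == abs(0))) -> true; t = -8; t = 48; return 48
96 against 48: the behavior changed.
verdict: not equivalent; witness: x=-3, y=-1


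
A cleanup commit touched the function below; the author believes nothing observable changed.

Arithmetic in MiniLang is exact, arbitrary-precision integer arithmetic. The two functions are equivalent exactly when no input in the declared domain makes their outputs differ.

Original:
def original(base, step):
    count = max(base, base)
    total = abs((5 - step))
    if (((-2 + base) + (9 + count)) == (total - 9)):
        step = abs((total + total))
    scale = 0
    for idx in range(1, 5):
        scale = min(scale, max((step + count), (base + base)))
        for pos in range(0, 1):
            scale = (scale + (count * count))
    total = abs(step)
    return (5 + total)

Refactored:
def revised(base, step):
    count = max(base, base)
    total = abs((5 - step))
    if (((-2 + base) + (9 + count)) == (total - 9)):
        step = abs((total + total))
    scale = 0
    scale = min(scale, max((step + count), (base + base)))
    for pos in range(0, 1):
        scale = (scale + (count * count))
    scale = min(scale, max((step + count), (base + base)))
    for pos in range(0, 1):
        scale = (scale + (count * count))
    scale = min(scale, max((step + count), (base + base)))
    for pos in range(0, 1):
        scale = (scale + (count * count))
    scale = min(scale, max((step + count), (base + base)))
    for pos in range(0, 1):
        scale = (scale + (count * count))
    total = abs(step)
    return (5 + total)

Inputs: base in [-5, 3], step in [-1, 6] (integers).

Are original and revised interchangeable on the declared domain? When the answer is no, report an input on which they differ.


Side by side, the visible changes include: arithmetic usage differs, loop structure differs, statement counts differ, min/max/abs usage differs, local variable names differ.
Tracing base=-2, step=3: original: count=-2, then total=2, then (((-2 + base) + (9 + count)) == (total - 9)) is false, then scale=0, then (idx=1), then scale=0, then (pos=0), then scale=4, then (idx=2), then scale=1, then (pos=0), then scale=5, then (idx=3), then scale=1, then (pos=0), then scale=5, then (idx=4), then scale=1, then (pos=0), then scale=5, then total=3, then returns 8 | revised: count=-2, then total=2, then (((-2 + base) + (9 + count)) == (total - 9)) is false, then scale=0, then scale=0, then (pos=0), then scale=4, then scale=1, then (pos=0), then scale=5, then scale=1, then (pos=0), then scale=5, then scale=1, then (pos=0), then scale=5, then total=3, then returns 8 — matching result 8.
Checked all 72 inputs in the declared domain: the outputs agree on every one.
verdict: equivalent


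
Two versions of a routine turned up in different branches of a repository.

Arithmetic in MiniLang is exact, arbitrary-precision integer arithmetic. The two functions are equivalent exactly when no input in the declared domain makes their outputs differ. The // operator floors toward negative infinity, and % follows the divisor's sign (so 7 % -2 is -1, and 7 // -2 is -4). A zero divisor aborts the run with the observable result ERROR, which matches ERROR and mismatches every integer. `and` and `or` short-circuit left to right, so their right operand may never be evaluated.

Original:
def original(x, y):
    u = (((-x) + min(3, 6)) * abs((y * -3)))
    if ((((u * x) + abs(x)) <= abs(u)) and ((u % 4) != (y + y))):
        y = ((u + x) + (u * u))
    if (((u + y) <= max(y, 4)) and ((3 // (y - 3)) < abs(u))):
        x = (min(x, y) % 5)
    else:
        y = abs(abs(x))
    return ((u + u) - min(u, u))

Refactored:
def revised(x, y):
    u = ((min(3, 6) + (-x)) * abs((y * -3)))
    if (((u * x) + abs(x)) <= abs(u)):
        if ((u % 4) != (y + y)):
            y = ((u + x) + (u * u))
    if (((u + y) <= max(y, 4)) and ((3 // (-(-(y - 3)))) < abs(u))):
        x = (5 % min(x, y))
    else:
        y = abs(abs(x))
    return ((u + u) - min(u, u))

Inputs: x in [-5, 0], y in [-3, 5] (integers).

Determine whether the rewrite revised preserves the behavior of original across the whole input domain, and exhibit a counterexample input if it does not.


Take x=0, y=0.
original: u := 0 | ((((u * x) + abs(x)) <= abs(u)) and ((u % 4) != (y + y))): false | (((u + y) <= max(y, 4)) and ((3 // (y - 3)) < abs(u))): true | x := 0 | result 0
revised: u := 0 | (((u * x) + abs(x)) <= abs(u)): true | ((u % 4) != (y + y)): false | (((u + y) <= max(y, 4)) and ((3 // (-(-(y - 3)))) < abs(u))): true | divide-by-zero, output ERROR
0 vs ERROR — the two versions disagree here.
verdict: not equivalent; witness: x=0, y=0


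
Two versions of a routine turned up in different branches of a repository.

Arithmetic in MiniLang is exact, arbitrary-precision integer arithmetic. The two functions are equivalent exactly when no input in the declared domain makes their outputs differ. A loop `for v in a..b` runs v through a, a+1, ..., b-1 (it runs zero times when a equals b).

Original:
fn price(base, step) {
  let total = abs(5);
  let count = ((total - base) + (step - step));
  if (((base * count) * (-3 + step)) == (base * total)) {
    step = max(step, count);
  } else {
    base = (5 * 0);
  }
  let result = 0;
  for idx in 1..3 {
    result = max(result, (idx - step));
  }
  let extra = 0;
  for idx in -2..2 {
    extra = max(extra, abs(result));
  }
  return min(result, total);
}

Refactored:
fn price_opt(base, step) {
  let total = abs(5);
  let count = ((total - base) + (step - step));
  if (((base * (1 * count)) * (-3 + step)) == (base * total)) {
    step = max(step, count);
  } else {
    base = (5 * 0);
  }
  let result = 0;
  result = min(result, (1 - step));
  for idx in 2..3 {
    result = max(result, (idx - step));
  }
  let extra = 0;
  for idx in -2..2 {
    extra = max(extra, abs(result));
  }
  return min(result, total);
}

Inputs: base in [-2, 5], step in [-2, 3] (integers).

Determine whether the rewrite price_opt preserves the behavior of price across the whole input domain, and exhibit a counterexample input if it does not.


These are not equivalent — on base=-2, step=3 the outputs split (0 vs -1).
price: total = 5; count = 7; (((base * count) * (-3 + step)) == (base * total)) -> false; base = 0; result = 0; [idx=1]; result = 0; [idx=2]; result = 0; extra = 0; [idx=-2]; extra = 0; [idx=-1]; extra = 0; [idx=0]; extra = 0; [idx=1]; extra = 0; return 0
price_opt: total = 5; count = 7; (((base * (1 * count)) * (-3 + step)) == (base * total)) -> false; base = 0; result = 0; result = -2; [idx=2]; result = -1; extra = 0; [idx=-2]; extra = 1; [idx=-1]; extra = 1; [idx=0]; extra = 1; [idx=1]; extra = 1; return -1
verdict: not equivalent; witness: base=-2, step=3


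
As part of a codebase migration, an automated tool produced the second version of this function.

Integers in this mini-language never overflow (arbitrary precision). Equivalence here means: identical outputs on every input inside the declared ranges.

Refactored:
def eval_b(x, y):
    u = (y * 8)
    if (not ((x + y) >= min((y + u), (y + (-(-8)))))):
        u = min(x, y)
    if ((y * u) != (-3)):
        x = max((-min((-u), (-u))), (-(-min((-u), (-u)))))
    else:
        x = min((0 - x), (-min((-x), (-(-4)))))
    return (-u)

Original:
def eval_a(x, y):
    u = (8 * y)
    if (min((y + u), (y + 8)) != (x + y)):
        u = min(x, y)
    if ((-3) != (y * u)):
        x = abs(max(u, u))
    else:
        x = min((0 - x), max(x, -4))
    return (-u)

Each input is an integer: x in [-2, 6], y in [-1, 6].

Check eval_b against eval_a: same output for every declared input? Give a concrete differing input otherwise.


Not equivalent: x=-2, y=-1 separates them (2 vs 8).
eval_a: u := -8 | (min((y + u), (y + 8)) != (x + y)): true | u := -2 | ((-3) != (y * u)): true | x := 2 | result 2
eval_b: u := -8 | (not ((x + y) >= min((y + u), (y + (-(-8)))))): false | ((y * u) != (-3)): true | x := 8 | result 8
verdict: not equivalent; witness: x=-2, y=-1
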